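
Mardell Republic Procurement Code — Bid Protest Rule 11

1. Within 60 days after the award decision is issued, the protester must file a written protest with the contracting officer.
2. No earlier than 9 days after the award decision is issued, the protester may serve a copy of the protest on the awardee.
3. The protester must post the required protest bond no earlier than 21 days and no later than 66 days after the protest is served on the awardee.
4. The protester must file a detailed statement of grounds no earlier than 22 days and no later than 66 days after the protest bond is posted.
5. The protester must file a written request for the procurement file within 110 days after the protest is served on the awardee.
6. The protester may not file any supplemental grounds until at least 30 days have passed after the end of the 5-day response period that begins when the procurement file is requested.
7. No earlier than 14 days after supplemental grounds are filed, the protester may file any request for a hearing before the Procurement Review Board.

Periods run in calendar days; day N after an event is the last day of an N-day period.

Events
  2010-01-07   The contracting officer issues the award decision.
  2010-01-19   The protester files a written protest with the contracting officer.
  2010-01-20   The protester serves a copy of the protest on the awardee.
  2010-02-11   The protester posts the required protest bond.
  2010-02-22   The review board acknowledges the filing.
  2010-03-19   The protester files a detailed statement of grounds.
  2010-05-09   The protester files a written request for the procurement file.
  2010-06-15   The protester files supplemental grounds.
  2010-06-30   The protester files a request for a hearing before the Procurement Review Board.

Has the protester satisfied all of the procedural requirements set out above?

Step 1 — counting 60 days from 2010-01-07 (when the award decision is issued) gives a deadline of 2010-03-08; done 2010-01-19 — timely.
Step 2 — must wait 9 days from 2010-01-07 (when the award decision is issued), so not before 2010-01-16; done 2010-01-20 — permitted.
Step 3 — 21 and 66 days from 2010-01-20 (when the protest is served on the awardee) are 2010-02-10 and 2010-03-27 respectively; done 2010-02-11 — within the window.
Step 4 — 22 and 66 days from 2010-02-11 (when the protest bond is posted) are 2010-03-05 and 2010-04-18 respectively; 2010-03-19 falls inside that range.
Step 5 — counting 110 days from 2010-01-20 (when the protest is served on the awardee) gives a deadline of 2010-05-10; done 2010-05-09 — timely.
Step 6 — must wait 30 days from 2010-05-14 (end of the 5-day response period, which began when the procurement file is requested on 2010-05-09), so not before 2010-06-13; done 2010-06-15 — permitted.
Step 7 — must wait 14 days from 2010-06-15 (when supplemental grounds are filed), so not before 2010-06-29; done 2010-06-30, after the minimum wait.

Yes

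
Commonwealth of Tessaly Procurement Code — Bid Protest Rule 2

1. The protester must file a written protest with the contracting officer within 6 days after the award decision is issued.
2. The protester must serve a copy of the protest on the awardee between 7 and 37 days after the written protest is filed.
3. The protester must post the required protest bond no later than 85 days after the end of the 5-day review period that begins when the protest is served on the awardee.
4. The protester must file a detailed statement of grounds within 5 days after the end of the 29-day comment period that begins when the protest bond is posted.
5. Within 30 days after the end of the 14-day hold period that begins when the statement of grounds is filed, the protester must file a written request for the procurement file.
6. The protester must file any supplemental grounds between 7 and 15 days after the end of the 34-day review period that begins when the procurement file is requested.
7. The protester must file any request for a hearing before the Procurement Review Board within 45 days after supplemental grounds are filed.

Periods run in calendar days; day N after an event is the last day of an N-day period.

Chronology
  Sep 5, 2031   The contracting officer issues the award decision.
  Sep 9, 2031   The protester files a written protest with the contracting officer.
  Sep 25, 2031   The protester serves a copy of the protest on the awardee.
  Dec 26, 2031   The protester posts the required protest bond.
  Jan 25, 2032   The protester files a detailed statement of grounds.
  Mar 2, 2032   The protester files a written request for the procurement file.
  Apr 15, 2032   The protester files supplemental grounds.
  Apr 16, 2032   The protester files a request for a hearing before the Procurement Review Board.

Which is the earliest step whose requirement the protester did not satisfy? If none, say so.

Step 3

Step 1: 6 days after Sep 5, 2031 (when the award decision is issued) is Sep 11, 2031; completed Sep 9, 2031, before the deadline.
Step 2: the window is 7–37 days after Sep 9, 2031 (when the written protest is filed), so Sep 16, 2031 through Oct 16, 2031; done Sep 25, 2031, which is between those dates.
Step 3: 85 days after Sep 30, 2031 (end of the 5-day review period, which began when the protest is served on the awardee on Sep 25, 2031) is Dec 24, 2031; done Dec 26, 2031 — 2 days late.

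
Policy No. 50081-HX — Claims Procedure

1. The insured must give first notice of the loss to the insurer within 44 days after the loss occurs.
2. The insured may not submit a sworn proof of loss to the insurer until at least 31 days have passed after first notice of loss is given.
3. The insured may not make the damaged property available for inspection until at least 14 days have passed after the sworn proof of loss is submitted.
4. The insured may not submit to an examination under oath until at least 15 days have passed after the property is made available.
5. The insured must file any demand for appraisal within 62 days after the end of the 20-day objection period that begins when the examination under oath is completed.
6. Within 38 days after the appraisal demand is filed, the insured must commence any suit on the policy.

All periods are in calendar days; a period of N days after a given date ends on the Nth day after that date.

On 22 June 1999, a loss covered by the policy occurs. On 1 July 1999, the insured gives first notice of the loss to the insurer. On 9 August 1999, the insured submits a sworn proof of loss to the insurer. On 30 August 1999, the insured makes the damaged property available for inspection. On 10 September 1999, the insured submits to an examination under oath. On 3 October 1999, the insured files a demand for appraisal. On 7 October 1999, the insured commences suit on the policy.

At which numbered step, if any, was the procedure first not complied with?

Step 4

Step 1 — counting 44 days from 22 June 1999 (when the loss occurs) gives a deadline of 5 August 1999; 1 July 1999 is within that limit.
Step 2 — must wait 31 days from 1 July 1999 (when first notice of loss is given), so not before 1 August 1999; done 9 August 1999, after the minimum wait.
Step 3 — must wait 14 days from 9 August 1999 (when the sworn proof of loss is submitted), so not before 23 August 1999; done 30 August 1999, after the minimum wait.
Step 4 — must wait 15 days from 30 August 1999 (when the property is made available), so not before 14 September 1999; 10 September 1999 is 4 days before the earliest permitted date.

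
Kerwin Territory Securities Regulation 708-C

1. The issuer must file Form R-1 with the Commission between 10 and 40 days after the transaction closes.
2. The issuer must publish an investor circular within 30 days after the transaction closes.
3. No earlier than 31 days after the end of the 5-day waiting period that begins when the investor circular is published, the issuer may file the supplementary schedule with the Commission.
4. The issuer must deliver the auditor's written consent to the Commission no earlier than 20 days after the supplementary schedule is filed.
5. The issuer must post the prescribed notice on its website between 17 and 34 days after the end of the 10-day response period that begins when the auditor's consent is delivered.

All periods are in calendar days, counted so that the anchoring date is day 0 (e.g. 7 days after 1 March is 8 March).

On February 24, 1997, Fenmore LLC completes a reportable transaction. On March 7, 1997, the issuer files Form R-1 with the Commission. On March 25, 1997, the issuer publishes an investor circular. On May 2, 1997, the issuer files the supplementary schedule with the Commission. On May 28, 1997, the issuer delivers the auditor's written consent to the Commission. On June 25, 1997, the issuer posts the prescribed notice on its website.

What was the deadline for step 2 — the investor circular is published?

Step 2 runs from February 24, 1997, when the transaction closes. 30 days after February 24, 1997 is March 26, 1997.

March 26, 1997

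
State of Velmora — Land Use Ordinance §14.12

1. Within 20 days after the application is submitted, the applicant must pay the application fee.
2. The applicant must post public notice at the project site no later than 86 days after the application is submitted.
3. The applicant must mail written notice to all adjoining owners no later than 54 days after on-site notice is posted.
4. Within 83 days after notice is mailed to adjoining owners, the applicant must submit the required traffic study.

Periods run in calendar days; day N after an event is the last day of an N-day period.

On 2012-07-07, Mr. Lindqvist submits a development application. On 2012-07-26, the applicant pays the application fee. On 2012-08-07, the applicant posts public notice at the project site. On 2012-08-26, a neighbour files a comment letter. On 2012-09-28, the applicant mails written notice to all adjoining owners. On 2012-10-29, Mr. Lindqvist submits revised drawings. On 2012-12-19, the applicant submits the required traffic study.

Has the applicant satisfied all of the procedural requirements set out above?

Step 1 — counting 20 days from 2012-07-07 (when the application is submitted) gives a deadline of 2012-07-27; 2012-07-26 is within that limit.
Step 2 — counting 86 days from 2012-07-07 (when the application is submitted) gives a deadline of 2012-10-01; completed 2012-08-07, before the deadline.
Step 3 — counting 54 days from 2012-08-07 (when on-site notice is posted) gives a deadline of 2012-09-30; 2012-09-28 is within that limit.
Step 4 — counting 83 days from 2012-09-28 (when notice is mailed to adjoining owners) gives a deadline of 2012-12-20; done 2012-12-19 — timely.

Yes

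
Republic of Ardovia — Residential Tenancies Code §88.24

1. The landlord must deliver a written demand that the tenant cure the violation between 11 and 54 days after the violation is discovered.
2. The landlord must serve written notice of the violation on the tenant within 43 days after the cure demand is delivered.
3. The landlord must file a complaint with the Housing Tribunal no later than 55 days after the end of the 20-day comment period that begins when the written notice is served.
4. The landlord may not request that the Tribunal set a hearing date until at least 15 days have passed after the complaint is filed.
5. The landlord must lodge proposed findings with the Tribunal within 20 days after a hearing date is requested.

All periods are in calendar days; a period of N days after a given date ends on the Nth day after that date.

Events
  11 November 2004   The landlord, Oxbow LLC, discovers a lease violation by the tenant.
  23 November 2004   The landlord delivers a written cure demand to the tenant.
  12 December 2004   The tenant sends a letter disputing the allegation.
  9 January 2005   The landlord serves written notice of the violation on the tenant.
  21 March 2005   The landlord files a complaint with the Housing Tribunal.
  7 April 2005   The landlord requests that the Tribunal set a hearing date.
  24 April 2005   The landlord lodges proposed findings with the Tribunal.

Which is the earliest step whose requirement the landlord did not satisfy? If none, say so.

Step 1: the window is 11–54 days after 11 November 2004 (when the violation is discovered), so 22 November 2004 through 4 January 2005; done 23 November 2004, which is between those dates.
Step 2: 43 days after 23 November 2004 (when the cure demand is delivered) is 5 January 2005; done 9 January 2005 — 4 days late.

Step 2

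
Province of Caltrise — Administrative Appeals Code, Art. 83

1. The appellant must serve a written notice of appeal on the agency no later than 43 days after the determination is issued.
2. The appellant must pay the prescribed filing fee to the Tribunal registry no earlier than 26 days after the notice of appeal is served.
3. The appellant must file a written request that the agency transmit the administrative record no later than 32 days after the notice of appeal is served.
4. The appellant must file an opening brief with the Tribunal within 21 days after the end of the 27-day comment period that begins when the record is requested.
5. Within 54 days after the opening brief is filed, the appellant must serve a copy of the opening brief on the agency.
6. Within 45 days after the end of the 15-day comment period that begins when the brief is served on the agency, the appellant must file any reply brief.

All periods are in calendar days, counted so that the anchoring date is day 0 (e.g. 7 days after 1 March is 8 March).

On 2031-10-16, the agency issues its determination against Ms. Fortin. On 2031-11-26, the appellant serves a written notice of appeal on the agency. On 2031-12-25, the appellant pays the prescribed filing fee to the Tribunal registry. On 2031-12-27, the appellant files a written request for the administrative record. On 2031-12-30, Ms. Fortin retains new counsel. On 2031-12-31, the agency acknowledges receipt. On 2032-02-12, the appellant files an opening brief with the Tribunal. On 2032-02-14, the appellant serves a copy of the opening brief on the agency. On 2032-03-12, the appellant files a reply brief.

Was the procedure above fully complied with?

Yes

(1) due by 2031-10-16 + 43 days = 2031-11-28; 2031-11-26 is within that limit.
(2) permitted from 2031-11-26 + 26 days = 2031-12-22 onward; done 2031-12-25 — permitted.
(3) due by 2031-11-26 + 32 days = 2031-12-28; completed 2031-12-27, before the deadline.
(4) due by 2032-01-23 + 21 days = 2032-02-13; 2032-02-12 is within that limit.
(5) due by 2032-02-12 + 54 days = 2032-04-06; completed 2032-02-14, before the deadline.
(6) due by 2032-02-29 + 45 days = 2032-04-14; done 2032-03-12 — timely.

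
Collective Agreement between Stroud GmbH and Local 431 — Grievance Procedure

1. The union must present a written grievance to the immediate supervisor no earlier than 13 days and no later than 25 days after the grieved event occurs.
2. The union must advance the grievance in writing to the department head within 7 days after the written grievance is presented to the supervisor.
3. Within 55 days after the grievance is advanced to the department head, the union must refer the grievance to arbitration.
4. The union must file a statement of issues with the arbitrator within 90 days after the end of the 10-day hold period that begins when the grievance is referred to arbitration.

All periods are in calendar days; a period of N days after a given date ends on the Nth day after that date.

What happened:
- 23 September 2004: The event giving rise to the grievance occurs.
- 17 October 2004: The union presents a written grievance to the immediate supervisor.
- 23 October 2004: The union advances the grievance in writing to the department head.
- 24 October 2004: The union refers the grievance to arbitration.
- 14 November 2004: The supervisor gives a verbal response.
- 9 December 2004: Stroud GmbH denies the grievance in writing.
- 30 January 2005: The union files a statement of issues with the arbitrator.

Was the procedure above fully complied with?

Step 1: the window is 13–25 days after 23 September 2004 (when the grieved event occurs), so 6 October 2004 through 18 October 2004; done 17 October 2004 — within the window.
Step 2: 7 days after 17 October 2004 (when the written grievance is presented to the supervisor) is 24 October 2004; completed 23 October 2004, before the deadline.
Step 3: 55 days after 23 October 2004 (when the grievance is advanced to the department head) is 17 December 2004; done 24 October 2004 — timely.
Step 4: 90 days after 3 November 2004 (end of the 10-day hold period, which began when the grievance is referred to arbitration on 24 October 2004) is 1 February 2005; completed 30 January 2005, before the deadline.

Yes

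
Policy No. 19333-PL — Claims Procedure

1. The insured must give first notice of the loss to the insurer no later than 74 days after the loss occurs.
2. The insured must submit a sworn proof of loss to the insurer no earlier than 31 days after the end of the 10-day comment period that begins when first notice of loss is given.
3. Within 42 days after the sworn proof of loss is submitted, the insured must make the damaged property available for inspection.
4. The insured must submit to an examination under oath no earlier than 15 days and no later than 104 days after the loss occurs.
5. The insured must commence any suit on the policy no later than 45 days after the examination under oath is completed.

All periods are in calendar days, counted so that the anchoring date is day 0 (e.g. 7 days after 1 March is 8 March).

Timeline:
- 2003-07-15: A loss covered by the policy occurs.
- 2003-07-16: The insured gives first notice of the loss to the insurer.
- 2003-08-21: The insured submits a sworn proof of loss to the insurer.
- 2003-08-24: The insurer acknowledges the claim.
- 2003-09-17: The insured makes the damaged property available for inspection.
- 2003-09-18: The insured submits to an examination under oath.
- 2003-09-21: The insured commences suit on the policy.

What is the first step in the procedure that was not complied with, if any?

Step 2

(1) due by 2003-07-15 + 74 days = 2003-09-27; done 2003-07-16 — timely.
(2) permitted from 2003-07-26 + 31 days = 2003-08-26 onward; acted on 2003-08-21, 5 days prematurely.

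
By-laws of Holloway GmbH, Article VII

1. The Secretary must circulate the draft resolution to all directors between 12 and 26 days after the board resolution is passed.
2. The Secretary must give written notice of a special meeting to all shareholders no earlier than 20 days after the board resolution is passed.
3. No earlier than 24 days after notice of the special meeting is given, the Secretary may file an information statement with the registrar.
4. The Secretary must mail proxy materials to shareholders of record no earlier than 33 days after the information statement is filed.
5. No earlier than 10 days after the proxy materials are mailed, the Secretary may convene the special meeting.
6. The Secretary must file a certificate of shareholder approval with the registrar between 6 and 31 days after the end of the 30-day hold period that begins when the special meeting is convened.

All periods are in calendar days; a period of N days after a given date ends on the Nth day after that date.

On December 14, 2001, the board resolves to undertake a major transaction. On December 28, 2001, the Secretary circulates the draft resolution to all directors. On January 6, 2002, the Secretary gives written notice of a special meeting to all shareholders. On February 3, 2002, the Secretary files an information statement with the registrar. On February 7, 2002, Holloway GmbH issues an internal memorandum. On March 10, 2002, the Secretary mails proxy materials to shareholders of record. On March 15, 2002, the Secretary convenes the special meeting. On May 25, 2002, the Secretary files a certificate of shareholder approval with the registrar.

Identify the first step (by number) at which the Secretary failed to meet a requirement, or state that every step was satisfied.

Step 5

(1) the permitted window runs from December 14, 2001 + 12 = December 26, 2001 to December 14, 2001 + 26 = January 9, 2002; December 28, 2001 falls inside that range.
(2) permitted from December 14, 2001 + 20 days = January 3, 2002 onward; done January 6, 2002 — permitted.
(3) permitted from January 6, 2002 + 24 days = January 30, 2002 onward; February 3, 2002 is on or after that date.
(4) permitted from February 3, 2002 + 33 days = March 8, 2002 onward; March 10, 2002 is on or after that date.
(5) permitted from March 10, 2002 + 10 days = March 20, 2002 onward; done March 15, 2002 — 5 days too early.
That is the first point of non-compliance.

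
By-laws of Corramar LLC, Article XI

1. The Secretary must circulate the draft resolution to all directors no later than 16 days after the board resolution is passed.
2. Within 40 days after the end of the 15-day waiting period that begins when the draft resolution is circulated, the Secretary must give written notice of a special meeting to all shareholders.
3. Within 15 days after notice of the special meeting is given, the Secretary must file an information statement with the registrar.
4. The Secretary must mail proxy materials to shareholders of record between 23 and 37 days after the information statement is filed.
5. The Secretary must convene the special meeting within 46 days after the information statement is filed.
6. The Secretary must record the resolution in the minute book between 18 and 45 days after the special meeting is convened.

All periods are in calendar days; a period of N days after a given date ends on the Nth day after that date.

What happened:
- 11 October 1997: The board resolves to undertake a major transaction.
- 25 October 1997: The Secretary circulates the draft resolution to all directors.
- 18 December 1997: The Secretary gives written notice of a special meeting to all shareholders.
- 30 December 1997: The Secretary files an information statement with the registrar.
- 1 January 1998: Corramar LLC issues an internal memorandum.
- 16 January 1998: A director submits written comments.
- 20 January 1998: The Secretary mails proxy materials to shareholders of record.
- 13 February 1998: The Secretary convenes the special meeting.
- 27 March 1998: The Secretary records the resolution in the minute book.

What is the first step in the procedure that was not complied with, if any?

Step 4

Step 1 — counting 16 days from 11 October 1997 (when the board resolution is passed) gives a deadline of 27 October 1997; completed 25 October 1997, before the deadline.
Step 2 — counting 40 days from 9 November 1997 (end of the 15-day waiting period, which began when the draft resolution is circulated on 25 October 1997) gives a deadline of 19 December 1997; done 18 December 1997 — timely.
Step 3 — counting 15 days from 18 December 1997 (when notice of the special meeting is given) gives a deadline of 2 January 1998; done 30 December 1997 — timely.
Step 4 — 23 and 37 days from 30 December 1997 (when the information statement is filed) are 22 January 1998 and 5 February 1998 respectively; done 20 January 1998 — 2 days before the window opened.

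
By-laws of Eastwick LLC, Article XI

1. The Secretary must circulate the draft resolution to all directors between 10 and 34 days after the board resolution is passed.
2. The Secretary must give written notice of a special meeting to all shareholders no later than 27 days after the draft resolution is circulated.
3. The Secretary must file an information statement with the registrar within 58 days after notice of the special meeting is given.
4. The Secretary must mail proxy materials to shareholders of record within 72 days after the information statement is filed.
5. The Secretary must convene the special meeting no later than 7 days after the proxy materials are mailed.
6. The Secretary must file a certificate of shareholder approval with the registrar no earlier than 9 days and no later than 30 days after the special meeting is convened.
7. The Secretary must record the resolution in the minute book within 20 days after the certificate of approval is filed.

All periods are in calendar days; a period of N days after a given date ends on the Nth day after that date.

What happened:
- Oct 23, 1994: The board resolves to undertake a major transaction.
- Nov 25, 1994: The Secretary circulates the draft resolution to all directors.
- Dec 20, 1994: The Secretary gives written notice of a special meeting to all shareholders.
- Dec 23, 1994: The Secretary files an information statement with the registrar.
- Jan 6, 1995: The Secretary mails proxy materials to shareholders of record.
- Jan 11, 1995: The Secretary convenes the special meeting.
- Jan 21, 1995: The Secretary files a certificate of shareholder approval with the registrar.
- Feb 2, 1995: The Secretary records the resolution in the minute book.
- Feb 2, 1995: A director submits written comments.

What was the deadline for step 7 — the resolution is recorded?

Feb 10, 1995

Step 7 runs from Jan 21, 1995, when the certificate of approval is filed. 20 days after Jan 21, 1995 is Feb 10, 1995.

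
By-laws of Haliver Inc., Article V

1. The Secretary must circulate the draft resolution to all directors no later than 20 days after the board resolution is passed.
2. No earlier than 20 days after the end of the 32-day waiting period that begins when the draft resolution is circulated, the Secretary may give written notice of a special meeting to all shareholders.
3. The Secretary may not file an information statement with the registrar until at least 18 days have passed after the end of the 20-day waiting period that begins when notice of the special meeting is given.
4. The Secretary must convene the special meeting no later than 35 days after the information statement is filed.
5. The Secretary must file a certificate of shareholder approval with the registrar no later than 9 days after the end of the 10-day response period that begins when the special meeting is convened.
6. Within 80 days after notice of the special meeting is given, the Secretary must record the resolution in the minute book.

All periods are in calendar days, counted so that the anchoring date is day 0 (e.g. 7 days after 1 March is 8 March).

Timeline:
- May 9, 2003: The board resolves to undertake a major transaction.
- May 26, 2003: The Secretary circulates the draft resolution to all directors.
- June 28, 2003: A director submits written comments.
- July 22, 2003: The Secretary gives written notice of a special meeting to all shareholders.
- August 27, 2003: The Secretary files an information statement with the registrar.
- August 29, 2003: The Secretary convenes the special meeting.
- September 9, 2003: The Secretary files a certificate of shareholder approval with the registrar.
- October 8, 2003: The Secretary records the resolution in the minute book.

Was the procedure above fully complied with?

No

Step 1 — counting 20 days from May 9, 2003 (when the board resolution is passed) gives a deadline of May 29, 2003; May 26, 2003 is within that limit.
Step 2 — must wait 20 days from June 27, 2003 (end of the 32-day waiting period, which began when the draft resolution is circulated on May 26, 2003), so not before July 17, 2003; July 22, 2003 is on or after that date.
Step 3 — must wait 18 days from August 11, 2003 (end of the 20-day waiting period, which began when notice of the special meeting is given on July 22, 2003), so not before August 29, 2003; done August 27, 2003 — 2 days too early.
No need to go further; step 3 was not satisfied.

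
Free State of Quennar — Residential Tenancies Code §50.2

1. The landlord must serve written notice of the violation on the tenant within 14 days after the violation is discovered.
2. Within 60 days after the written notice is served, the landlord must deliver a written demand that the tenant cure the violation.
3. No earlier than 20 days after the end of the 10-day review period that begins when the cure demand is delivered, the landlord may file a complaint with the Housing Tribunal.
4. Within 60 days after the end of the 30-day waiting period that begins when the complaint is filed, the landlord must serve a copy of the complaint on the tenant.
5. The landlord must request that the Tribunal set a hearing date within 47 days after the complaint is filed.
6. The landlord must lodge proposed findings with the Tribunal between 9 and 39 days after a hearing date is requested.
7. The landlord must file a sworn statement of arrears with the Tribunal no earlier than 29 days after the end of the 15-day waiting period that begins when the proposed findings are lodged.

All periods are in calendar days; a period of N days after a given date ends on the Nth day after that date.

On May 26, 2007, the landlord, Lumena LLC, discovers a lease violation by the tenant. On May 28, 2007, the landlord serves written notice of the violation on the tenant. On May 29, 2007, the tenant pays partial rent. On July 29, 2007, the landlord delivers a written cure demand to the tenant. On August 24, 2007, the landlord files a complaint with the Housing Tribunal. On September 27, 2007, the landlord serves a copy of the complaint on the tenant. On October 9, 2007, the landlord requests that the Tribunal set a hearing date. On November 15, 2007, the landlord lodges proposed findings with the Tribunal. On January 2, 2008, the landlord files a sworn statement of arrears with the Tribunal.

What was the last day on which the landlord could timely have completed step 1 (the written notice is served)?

June 9, 2007

Step 1 runs from May 26, 2007, when the violation is discovered. 14 days after May 26, 2007 is June 9, 2007.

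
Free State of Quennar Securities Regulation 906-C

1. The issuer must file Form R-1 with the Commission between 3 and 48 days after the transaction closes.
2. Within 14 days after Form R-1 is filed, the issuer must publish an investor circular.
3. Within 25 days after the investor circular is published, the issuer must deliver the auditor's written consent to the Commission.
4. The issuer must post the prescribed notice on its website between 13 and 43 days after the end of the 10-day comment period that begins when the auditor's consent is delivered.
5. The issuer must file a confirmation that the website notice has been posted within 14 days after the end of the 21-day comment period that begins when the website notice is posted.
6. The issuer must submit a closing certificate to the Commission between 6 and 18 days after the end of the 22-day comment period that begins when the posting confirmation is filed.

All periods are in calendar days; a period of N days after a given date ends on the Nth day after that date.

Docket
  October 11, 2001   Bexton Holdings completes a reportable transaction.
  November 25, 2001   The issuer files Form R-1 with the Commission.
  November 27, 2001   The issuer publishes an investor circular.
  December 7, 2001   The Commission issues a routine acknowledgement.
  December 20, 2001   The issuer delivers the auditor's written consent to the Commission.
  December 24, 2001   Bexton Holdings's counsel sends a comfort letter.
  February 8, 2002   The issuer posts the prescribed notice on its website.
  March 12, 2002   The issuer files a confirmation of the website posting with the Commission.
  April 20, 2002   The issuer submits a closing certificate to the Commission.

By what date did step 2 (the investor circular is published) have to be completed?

December 9, 2001

Step 2 runs from November 25, 2001, when Form R-1 is filed. 14 days after November 25, 2001 is December 9, 2001.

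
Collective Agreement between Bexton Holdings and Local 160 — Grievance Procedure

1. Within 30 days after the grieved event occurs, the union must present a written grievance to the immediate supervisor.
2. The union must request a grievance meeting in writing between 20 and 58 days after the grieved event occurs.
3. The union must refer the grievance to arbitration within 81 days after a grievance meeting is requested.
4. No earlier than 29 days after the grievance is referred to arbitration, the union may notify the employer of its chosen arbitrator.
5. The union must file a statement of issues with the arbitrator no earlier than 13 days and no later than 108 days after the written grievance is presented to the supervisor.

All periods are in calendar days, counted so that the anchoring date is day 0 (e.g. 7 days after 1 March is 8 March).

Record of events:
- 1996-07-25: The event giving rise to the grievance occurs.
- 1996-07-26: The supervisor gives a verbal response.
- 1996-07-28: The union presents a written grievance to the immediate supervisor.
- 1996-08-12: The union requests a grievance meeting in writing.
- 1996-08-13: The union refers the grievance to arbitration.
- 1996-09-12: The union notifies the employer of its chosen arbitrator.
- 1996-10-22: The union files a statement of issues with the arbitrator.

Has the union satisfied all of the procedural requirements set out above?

No

(1) due by 1996-07-25 + 30 days = 1996-08-24; completed 1996-07-28, before the deadline.
(2) the permitted window runs from 1996-07-25 + 20 = 1996-08-14 to 1996-07-25 + 58 = 1996-09-21; 1996-08-12 is 2 days too early.
Later steps need not be reached.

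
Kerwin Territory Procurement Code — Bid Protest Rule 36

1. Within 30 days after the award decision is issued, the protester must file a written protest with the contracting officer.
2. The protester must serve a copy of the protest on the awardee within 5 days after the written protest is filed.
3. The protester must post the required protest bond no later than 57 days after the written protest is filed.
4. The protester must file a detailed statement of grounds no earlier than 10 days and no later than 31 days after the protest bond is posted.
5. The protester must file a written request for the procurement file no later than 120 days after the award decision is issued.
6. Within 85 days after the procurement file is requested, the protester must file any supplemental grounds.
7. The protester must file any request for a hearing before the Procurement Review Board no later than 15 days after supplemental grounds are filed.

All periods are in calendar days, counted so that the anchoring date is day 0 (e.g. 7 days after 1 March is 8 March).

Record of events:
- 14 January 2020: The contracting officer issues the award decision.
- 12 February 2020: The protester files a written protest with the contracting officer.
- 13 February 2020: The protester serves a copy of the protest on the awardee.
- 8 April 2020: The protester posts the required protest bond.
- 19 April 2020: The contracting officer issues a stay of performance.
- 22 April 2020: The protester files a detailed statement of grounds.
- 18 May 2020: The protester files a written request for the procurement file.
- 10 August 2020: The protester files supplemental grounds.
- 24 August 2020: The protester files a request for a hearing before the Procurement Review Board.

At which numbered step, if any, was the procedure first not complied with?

(1) due by 14 January 2020 + 30 days = 13 February 2020; 12 February 2020 is within that limit.
(2) due by 12 February 2020 + 5 days = 17 February 2020; done 13 February 2020 — timely.
(3) due by 12 February 2020 + 57 days = 9 April 2020; done 8 April 2020 — timely.
(4) the permitted window runs from 8 April 2020 + 10 = 18 April 2020 to 8 April 2020 + 31 = 9 May 2020; 22 April 2020 falls inside that range.
(5) due by 14 January 2020 + 120 days = 13 May 2020; done 18 May 2020 — 5 days late.

Step 5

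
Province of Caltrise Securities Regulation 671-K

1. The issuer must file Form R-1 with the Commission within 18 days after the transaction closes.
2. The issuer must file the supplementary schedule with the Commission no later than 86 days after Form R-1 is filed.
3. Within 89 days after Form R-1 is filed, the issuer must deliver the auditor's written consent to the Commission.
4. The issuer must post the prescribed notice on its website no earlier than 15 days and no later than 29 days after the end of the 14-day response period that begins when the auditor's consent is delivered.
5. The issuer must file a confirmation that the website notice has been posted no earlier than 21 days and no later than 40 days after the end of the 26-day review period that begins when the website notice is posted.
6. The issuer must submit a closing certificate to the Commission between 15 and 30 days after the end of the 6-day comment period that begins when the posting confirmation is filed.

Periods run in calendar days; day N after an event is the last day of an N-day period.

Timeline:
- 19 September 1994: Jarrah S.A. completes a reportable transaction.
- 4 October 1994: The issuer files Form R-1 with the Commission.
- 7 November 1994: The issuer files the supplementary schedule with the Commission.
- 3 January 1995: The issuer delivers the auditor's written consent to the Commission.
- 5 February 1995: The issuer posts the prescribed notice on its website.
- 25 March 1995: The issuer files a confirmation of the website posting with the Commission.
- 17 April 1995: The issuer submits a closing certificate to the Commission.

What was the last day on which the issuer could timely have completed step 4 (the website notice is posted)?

15 February 1995

The auditor's consent is delivered on 3 January 1995; the 14-day response period therefore ends 17 January 1995, and step 4 runs from that date. The window is 15–29 days after 17 January 1995; it closes on 15 February 1995.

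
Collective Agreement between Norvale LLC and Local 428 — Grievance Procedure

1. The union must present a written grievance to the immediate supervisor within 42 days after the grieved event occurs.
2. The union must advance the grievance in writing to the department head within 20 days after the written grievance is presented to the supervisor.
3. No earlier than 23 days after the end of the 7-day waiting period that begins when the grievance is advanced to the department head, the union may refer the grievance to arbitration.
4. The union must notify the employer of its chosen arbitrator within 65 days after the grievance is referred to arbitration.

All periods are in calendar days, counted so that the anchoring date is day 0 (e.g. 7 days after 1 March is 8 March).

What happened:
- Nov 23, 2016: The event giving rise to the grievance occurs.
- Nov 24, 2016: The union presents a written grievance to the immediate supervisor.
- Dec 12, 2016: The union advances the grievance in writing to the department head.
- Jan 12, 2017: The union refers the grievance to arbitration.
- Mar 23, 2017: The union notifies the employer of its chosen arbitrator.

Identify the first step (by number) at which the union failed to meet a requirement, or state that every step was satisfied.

(1) due by Nov 23, 2016 + 42 days = Jan 4, 2017; Nov 24, 2016 is within that limit.
(2) due by Nov 24, 2016 + 20 days = Dec 14, 2016; Dec 12, 2016 is within that limit.
(3) permitted from Dec 19, 2016 + 23 days = Jan 11, 2017 onward; done Jan 12, 2017, after the minimum wait.
(4) due by Jan 12, 2017 + 65 days = Mar 18, 2017; Mar 23, 2017 misses that deadline by 5 days.
The analysis stops there.

Step 4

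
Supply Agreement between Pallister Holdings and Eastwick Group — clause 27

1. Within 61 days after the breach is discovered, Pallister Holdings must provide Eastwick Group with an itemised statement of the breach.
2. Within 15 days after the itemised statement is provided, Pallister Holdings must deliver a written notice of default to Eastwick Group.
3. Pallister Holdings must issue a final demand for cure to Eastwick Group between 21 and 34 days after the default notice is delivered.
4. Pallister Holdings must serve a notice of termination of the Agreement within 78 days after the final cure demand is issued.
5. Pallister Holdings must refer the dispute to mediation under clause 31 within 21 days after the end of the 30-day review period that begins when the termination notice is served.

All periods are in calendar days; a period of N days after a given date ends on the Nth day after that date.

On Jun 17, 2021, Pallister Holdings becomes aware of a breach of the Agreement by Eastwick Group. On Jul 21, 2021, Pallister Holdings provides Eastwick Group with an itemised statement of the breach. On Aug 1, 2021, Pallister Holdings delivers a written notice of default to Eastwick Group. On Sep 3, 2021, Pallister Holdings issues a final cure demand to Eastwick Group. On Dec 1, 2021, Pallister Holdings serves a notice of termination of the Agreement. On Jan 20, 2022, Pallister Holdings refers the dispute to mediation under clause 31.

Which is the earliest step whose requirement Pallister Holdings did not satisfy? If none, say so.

Step 4

Step 1 — counting 61 days from Jun 17, 2021 (when the breach is discovered) gives a deadline of Aug 17, 2021; Jul 21, 2021 is within that limit.
Step 2 — counting 15 days from Jul 21, 2021 (when the itemised statement is provided) gives a deadline of Aug 5, 2021; completed Aug 1, 2021, before the deadline.
Step 3 — 21 and 34 days from Aug 1, 2021 (when the default notice is delivered) are Aug 22, 2021 and Sep 4, 2021 respectively; done Sep 3, 2021 — within the window.
Step 4 — counting 78 days from Sep 3, 2021 (when the final cure demand is issued) gives a deadline of Nov 20, 2021; not done until Dec 1, 2021, 11 days after the deadline.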